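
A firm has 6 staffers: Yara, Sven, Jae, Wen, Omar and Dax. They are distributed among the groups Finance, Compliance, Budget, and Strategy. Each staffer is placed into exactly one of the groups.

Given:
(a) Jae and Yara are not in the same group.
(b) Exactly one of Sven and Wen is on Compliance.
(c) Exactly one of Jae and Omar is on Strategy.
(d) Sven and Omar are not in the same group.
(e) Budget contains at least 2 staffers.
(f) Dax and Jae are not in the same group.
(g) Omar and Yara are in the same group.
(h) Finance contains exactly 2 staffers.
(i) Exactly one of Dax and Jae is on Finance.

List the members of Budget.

Budget = {Omar, Yara}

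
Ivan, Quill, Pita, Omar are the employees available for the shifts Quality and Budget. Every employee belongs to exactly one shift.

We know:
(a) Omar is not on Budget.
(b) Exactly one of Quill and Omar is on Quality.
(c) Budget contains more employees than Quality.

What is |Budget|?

3

From (a): Omar ∉ Budget.
Only one shift left: Omar ∈ Quality.
(b) (exactly one): Quill ∉ Quality.
Only one shift left: Quill ∈ Budget.
Suppose Ivan ∈ Quality: no assignment then satisfies all the clues, so Ivan ∉ Quality.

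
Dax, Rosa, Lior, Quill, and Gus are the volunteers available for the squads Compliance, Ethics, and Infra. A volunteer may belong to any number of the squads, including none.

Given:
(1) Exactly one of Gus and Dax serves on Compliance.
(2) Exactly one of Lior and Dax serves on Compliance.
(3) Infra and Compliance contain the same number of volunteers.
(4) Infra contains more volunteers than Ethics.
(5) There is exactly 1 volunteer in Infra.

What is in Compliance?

Compliance = {Dax}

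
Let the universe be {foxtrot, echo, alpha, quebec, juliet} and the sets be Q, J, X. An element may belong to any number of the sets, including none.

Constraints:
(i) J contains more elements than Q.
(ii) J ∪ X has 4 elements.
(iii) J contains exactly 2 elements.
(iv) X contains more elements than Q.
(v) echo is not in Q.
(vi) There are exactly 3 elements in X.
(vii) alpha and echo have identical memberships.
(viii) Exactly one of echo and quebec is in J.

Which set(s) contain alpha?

alpha: X

From (v): echo ∉ Q.
(vii): alpha matches echo: alpha ∉ Q.
Suppose alpha ∈ J: no assignment then satisfies all the clues, so alpha ∉ J.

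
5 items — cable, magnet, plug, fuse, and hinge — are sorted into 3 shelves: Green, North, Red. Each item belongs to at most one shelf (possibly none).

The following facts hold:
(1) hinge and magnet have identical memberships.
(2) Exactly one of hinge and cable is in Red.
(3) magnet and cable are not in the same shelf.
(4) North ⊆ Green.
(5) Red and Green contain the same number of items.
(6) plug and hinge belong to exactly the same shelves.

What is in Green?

Green = {fuse}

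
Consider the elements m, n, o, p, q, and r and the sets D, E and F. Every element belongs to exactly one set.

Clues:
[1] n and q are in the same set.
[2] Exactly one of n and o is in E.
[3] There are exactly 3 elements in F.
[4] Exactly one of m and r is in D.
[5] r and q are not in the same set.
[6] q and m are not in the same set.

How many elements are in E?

2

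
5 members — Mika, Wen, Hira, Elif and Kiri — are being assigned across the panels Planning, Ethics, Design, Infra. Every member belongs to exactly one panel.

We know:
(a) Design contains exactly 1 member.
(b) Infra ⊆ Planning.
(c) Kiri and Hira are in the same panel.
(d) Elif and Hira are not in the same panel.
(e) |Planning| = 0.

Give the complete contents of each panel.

Planning = {}; Ethics = {Hira, Kiri, Mika, Wen}; Design = {Elif}; Infra = {}

(e): Planning already has 0, so the rest are out.
(b) contrapositive: Mika ∉ Infra.
(b) contrapositive: Wen ∉ Infra.
(b) contrapositive: Hira ∉ Infra.
(b) contrapositive: Elif ∉ Infra.
(b) contrapositive: Kiri ∉ Infra.
Suppose Mika ∉ Ethics: no assignment then satisfies all the clues, so Mika ∈ Ethics.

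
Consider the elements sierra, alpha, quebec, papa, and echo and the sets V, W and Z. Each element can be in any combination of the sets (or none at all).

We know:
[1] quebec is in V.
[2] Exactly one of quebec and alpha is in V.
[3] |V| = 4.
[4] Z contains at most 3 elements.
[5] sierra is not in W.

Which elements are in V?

From (1): quebec ∈ V.
From (5): sierra ∉ W.
(2) (exactly one): alpha ∉ V.
(3): only 4 candidates remain for V, so all are in.

V = {echo, papa, quebec, sierra}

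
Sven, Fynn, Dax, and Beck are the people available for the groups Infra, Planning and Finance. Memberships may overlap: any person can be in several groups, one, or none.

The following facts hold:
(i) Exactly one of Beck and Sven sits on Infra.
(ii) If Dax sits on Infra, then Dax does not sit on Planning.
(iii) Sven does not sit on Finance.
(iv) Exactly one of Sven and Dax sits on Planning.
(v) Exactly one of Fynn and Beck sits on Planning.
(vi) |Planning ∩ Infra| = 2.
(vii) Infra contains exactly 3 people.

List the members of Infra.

Infra = {Dax, Fynn, Sven}

From (iii): Sven ∉ Finance.
Suppose Sven ∉ Infra: no assignment then satisfies all the clues, so Sven ∈ Infra.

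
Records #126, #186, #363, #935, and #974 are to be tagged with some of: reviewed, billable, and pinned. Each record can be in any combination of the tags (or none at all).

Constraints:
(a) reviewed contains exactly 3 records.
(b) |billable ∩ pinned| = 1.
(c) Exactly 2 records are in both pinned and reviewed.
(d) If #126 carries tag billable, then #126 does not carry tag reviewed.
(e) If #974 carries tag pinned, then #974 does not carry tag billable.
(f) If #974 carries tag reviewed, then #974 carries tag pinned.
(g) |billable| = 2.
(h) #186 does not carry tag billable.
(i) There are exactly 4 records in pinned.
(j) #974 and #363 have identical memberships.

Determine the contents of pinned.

pinned = {#126, #186, #363, #974}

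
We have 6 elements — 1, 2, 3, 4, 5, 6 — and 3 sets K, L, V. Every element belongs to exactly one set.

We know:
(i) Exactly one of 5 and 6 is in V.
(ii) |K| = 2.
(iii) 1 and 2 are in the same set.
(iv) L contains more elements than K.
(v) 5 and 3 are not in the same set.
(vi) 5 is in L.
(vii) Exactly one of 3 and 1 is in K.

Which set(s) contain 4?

From (vi): 5 ∈ L.
(i) (exactly one): 6 ∈ V.
(v): 3 ∉ L.
Suppose 4 ∉ K: no assignment then satisfies all the clues, so 4 ∈ K.

4: K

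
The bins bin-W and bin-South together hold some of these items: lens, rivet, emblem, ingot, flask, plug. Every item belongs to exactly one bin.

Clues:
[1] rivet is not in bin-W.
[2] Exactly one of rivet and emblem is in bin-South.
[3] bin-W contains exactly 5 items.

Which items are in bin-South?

bin-South = {rivet}

From (1): rivet ∉ bin-W.
(3): only 5 candidates remain for bin-W, so all are in.
Only one bin left: rivet ∈ bin-South.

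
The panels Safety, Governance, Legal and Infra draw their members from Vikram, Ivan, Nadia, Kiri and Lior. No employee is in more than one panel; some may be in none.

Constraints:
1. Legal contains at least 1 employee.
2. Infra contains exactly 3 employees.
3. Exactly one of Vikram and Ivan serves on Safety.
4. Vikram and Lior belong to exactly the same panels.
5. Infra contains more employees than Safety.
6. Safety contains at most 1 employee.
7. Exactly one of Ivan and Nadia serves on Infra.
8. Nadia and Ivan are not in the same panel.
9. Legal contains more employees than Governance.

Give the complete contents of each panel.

Safety = {Ivan}; Governance = {}; Legal = {Kiri}; Infra = {Lior, Nadia, Vikram}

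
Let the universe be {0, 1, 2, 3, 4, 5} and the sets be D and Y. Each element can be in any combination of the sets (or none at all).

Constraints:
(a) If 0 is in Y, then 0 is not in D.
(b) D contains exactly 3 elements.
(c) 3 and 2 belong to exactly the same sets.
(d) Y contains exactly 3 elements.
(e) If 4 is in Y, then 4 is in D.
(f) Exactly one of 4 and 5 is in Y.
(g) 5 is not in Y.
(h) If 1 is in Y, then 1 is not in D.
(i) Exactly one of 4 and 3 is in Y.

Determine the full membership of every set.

D = {2, 3, 4}; Y = {0, 1, 4}

From (g): 5 ∉ Y.
(f) (exactly one): 4 ∈ Y.
(i) (exactly one): 3 ∉ Y.
(c): 2 matches 3: 2 ∉ Y.
(d): only 3 candidates remain for Y, so all are in.
(e): 4 ∈ D.
(h): 1 ∉ D.
(a): 0 ∉ D.
Suppose 2 ∉ D: no assignment then satisfies all the clues, so 2 ∈ D.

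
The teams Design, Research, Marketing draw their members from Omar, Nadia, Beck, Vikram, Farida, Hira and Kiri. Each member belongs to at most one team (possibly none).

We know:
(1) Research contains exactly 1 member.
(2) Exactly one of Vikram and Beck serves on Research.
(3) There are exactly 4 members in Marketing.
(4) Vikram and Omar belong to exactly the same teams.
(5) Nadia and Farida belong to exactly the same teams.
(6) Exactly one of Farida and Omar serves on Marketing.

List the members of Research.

Research = {Beck}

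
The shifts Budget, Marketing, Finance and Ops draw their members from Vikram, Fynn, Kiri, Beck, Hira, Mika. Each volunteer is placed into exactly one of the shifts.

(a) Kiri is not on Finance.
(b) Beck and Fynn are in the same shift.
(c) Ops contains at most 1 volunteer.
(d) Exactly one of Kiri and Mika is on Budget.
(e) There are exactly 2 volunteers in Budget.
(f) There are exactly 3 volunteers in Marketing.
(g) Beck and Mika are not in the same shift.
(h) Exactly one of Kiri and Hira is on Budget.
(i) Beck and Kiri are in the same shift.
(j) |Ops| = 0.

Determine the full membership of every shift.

Budget = {Hira, Mika}; Marketing = {Beck, Fynn, Kiri}; Finance = {Vikram}; Ops = {}

From (a): Kiri ∉ Finance.
(i): Beck matches Kiri: Beck ∉ Finance.
(j): Ops already has 0, so the rest are out.
(b): Fynn matches Beck: Fynn ∉ Finance.
Suppose Vikram ∈ Budget: no assignment then satisfies all the clues, so Vikram ∉ Budget.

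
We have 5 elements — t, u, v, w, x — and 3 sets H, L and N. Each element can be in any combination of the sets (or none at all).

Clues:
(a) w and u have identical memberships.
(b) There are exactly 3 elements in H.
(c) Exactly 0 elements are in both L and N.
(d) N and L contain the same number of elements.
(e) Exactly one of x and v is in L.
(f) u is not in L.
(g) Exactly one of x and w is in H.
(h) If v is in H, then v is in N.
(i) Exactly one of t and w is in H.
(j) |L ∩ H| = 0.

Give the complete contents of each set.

H = {u, v, w}; L = {x}; N = {v}

From (f): u ∉ L.
(a): w matches u: w ∉ L.
Suppose t ∈ H: no assignment then satisfies all the clues, so t ∉ H.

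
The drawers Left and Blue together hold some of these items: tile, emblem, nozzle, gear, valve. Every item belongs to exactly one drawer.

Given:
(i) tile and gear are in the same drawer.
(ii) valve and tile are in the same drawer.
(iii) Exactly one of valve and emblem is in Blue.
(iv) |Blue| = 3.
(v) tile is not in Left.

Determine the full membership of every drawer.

Left = {emblem, nozzle}; Blue = {gear, tile, valve}

From (v): tile ∉ Left.
(i): gear matches tile: gear ∉ Left.
(ii): valve matches tile: valve ∉ Left.
Only one drawer left: tile ∈ Blue.
Only one drawer left: gear ∈ Blue.
Only one drawer left: valve ∈ Blue.
(iii) (exactly one): emblem ∉ Blue.
(iv): Blue already has 3, so the rest are out.
Only one drawer left: emblem ∈ Left.
Only one drawer left: nozzle ∈ Left.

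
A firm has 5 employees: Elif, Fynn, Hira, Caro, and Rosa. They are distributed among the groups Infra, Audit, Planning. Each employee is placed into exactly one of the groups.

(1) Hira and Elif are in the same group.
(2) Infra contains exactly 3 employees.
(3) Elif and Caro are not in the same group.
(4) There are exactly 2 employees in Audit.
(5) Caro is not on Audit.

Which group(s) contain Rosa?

From (5): Caro ∉ Audit.
Suppose Rosa ∉ Infra: no assignment then satisfies all the clues, so Rosa ∈ Infra.

Rosa: Infra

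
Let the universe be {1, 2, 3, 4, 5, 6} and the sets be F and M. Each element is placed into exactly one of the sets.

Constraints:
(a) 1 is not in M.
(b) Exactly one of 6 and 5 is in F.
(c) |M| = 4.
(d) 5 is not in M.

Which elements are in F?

F = {1, 5}

From (a): 1 ∉ M.
From (d): 5 ∉ M.
(c): only 4 candidates remain for M, so all are in.
Only one set left: 1 ∈ F.
Only one set left: 5 ∈ F.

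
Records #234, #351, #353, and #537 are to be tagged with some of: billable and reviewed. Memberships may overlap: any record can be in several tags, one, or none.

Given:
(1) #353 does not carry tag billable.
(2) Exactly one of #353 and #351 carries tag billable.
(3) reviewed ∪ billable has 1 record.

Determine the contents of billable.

billable = {#351}

From (1): #353 ∉ billable.
(2) (exactly one): #351 ∈ billable.
Suppose #234 ∈ billable: no assignment then satisfies all the clues, so #234 ∉ billable.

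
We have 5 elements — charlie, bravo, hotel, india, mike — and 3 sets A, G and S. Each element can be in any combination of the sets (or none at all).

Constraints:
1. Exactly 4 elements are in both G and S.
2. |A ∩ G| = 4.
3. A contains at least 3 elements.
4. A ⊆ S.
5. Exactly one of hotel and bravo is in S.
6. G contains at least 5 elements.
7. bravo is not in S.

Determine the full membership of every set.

A = {charlie, hotel, india, mike}; G = {bravo, charlie, hotel, india, mike}; S = {charlie, hotel, india, mike}

From (7): bravo ∉ S.
(4) contrapositive: bravo ∉ A.
(5) (exactly one): hotel ∈ S.
(6): only 5 candidates remain for G, so all are in.
Suppose charlie ∉ A: no assignment then satisfies all the clues, so charlie ∈ A.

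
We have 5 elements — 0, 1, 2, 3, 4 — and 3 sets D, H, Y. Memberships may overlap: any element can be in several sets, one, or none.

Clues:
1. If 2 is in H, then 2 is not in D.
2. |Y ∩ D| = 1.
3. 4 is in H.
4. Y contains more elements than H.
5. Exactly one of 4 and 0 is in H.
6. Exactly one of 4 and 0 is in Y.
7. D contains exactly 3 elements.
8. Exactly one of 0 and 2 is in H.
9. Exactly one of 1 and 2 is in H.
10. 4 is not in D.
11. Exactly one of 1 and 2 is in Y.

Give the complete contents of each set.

D = {0, 1, 3}; H = {2, 4}; Y = {2, 3, 4}

From (3): 4 ∈ H.
From (10): 4 ∉ D.
(5) (exactly one): 0 ∉ H.
(8) (exactly one): 2 ∈ H.
(9) (exactly one): 1 ∉ H.
(1): 2 ∉ D.
(7): only 3 candidates remain for D, so all are in.
Suppose 0 ∈ Y: no assignment then satisfies all the clues, so 0 ∉ Y.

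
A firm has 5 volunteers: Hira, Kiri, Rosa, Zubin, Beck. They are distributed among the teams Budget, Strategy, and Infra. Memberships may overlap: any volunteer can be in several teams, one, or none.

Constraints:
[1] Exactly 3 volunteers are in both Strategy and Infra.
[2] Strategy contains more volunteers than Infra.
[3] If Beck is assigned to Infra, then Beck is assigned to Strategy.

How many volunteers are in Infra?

3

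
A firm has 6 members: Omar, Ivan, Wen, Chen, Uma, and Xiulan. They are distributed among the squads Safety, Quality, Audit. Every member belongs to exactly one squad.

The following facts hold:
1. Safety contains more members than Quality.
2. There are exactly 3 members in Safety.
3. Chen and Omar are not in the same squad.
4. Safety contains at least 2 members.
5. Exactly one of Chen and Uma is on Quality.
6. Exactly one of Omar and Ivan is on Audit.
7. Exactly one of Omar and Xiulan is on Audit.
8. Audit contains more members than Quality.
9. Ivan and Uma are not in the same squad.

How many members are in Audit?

2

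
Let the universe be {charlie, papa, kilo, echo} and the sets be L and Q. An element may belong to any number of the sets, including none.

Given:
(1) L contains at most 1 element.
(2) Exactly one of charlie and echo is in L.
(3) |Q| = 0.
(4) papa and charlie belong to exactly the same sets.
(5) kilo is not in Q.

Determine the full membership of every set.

L = {echo}; Q = {}

From (5): kilo ∉ Q.
(3): Q already has 0, so the rest are out.
Suppose charlie ∈ L: no assignment then satisfies all the clues, so charlie ∉ L.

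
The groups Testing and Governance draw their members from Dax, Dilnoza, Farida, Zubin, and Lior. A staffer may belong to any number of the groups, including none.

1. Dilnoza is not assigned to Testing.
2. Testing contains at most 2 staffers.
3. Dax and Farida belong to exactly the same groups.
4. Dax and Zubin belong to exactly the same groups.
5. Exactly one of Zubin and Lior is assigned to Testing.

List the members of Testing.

Testing = {Lior}

From (1): Dilnoza ∉ Testing.
Suppose Dax ∈ Testing: no assignment then satisfies all the clues, so Dax ∉ Testing.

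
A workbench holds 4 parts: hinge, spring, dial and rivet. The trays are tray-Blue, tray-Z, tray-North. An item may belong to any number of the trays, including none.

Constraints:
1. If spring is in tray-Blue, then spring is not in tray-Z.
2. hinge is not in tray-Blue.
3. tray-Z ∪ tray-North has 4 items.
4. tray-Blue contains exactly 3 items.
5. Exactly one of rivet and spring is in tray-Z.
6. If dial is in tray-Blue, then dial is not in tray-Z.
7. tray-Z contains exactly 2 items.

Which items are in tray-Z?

From (2): hinge ∉ tray-Blue.
(4): only 3 candidates remain for tray-Blue, so all are in.
(6): dial ∉ tray-Z.
(1): spring ∉ tray-Z.
(5) (exactly one): rivet ∈ tray-Z.
(7): only 2 candidates remain for tray-Z, so all are in.

tray-Z = {hinge, rivet}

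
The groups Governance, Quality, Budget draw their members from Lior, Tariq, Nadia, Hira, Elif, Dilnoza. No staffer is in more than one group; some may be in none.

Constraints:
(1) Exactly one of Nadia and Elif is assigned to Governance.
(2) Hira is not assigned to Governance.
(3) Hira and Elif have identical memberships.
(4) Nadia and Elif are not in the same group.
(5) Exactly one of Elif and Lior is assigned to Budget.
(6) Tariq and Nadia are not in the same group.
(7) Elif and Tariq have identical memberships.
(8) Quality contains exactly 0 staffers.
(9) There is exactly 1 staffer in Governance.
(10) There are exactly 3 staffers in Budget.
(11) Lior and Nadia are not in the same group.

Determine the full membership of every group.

From (2): Hira ∉ Governance.
(3): Elif matches Hira: Elif ∉ Governance.
(7): Tariq matches Elif: Tariq ∉ Governance.
(8): Quality already has 0, so the rest are out.
(1) (exactly one): Nadia ∈ Governance.
(9): Governance already has 1, so the rest are out.
Suppose Lior ∈ Budget: no assignment then satisfies all the clues, so Lior ∉ Budget.

Governance = {Nadia}; Quality = {}; Budget = {Elif, Hira, Tariq}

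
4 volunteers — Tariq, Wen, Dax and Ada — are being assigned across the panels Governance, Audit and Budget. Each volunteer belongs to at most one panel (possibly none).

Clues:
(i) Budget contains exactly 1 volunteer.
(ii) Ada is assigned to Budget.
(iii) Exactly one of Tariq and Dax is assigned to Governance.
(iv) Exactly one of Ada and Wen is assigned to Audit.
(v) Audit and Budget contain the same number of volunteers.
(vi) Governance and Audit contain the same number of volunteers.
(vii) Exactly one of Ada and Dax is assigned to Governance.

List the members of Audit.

Audit = {Wen}

From (ii): Ada ∈ Budget.
(i): Budget already has 1, so the rest are out.
(iv) (exactly one): Wen ∈ Audit.
(vii) (exactly one): Dax ∈ Governance.
(iii) (exactly one): Tariq ∉ Governance.
Suppose Tariq ∈ Audit: no assignment then satisfies all the clues, so Tariq ∉ Audit.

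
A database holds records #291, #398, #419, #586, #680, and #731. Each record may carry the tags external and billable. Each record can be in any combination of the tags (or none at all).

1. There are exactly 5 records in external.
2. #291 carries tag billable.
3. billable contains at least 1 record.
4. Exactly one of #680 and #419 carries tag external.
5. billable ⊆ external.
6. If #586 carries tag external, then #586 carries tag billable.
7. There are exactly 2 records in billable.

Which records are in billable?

billable = {#291, #586}

From (2): #291 ∈ billable.
(5) with #291 ∈ billable: #291 ∈ external.
Suppose #398 ∈ billable: no assignment then satisfies all the clues, so #398 ∉ billable.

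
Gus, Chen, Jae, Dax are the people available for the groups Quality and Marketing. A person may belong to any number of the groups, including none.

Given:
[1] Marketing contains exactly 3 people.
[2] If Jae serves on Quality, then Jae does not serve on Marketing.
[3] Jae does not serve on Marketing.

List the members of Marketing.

Marketing = {Chen, Dax, Gus}

From (3): Jae ∉ Marketing.
(1): only 3 candidates remain for Marketing, so all are in.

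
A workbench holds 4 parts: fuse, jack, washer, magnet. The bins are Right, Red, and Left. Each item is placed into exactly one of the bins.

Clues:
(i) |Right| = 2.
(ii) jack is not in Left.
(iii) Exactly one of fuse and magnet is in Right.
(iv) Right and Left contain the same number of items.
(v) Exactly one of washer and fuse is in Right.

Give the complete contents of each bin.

Right = {fuse, jack}; Red = {}; Left = {magnet, washer}

From (ii): jack ∉ Left.
Suppose fuse ∉ Right: no assignment then satisfies all the clues, so fuse ∈ Right.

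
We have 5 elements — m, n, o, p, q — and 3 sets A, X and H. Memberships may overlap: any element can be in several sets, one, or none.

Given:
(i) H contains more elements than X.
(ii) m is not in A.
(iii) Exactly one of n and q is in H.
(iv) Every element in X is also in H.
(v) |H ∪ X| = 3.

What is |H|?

3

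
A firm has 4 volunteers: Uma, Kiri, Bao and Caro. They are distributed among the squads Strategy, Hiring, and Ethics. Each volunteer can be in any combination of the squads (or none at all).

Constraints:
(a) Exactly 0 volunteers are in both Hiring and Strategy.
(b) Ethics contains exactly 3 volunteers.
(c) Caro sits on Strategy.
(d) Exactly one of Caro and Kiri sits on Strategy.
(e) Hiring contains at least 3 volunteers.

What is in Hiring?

Hiring = {Bao, Kiri, Uma}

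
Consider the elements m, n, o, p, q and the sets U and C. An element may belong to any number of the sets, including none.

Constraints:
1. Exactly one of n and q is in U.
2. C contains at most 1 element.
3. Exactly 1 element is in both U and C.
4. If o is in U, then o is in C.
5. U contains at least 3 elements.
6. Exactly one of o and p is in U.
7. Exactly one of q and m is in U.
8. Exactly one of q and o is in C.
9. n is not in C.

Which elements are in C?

C = {o}

From (9): n ∉ C.
Suppose m ∈ C: no assignment then satisfies all the clues, so m ∉ C.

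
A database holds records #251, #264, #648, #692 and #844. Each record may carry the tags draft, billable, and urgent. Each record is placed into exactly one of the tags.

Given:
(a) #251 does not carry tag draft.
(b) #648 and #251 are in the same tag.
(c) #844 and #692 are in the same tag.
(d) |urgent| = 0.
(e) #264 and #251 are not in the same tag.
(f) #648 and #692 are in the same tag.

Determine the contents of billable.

From (a): #251 ∉ draft.
(b): #648 matches #251: #648 ∉ draft.
(d): urgent already has 0, so the rest are out.
(f): #692 matches #648: #692 ∉ draft.
Only one tag left: #251 ∈ billable.
Only one tag left: #648 ∈ billable.
Only one tag left: #692 ∈ billable.
(c): #844 matches #692: #844 ∉ draft.
(c): #844 matches #692: #844 ∈ billable.
(e): #264 ∉ billable.
Only one tag left: #264 ∈ draft.

billable = {#251, #648, #692, #844}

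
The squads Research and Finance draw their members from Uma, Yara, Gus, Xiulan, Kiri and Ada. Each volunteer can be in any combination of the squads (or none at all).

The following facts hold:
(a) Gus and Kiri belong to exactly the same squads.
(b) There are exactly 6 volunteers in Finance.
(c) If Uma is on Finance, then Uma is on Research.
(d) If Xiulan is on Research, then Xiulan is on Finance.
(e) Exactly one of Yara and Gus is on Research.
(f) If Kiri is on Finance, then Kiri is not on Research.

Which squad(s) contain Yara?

Yara: Finance, Research

(b): only 6 candidates remain for Finance, so all are in.
(c): Uma ∈ Research.
(f): Kiri ∉ Research.
(a): Gus matches Kiri: Gus ∉ Research.
(e) (exactly one): Yara ∈ Research.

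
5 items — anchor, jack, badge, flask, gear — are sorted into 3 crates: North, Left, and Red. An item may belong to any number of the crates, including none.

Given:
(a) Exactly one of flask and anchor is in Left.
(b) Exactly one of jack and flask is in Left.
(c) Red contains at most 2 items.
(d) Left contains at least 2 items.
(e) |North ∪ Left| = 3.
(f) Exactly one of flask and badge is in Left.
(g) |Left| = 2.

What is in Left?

Left = {flask, gear}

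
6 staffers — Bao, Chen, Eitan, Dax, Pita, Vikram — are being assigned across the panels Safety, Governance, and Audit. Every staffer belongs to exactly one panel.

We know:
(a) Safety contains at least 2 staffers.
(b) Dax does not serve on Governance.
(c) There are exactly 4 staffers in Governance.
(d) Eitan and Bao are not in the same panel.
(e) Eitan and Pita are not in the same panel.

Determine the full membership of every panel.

Safety = {Dax, Eitan}; Governance = {Bao, Chen, Pita, Vikram}; Audit = {}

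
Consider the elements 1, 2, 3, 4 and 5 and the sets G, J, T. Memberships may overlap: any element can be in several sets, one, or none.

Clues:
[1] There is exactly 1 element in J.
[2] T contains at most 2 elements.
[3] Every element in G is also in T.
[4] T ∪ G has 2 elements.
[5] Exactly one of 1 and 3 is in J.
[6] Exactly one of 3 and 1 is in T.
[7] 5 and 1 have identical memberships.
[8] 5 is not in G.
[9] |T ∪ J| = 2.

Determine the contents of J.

J = {3}

From (8): 5 ∉ G.
(7): 1 matches 5: 1 ∉ G.
Suppose 1 ∈ J: no assignment then satisfies all the clues, so 1 ∉ J.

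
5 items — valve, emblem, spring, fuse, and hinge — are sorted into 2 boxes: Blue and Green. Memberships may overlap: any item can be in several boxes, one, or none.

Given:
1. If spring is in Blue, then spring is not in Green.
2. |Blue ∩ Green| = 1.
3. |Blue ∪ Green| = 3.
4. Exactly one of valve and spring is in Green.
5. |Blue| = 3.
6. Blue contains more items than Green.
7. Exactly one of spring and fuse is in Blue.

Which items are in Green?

Green = {valve}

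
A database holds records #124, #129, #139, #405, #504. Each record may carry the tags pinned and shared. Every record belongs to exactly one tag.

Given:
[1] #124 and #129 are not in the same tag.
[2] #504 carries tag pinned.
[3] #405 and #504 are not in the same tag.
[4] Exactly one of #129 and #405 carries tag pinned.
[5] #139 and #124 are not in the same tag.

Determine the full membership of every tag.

pinned = {#129, #139, #504}; shared = {#124, #405}

From (2): #504 ∈ pinned.
(3): #405 ∉ pinned.
(4) (exactly one): #129 ∈ pinned.
Only one tag left: #405 ∈ shared.
(1): #124 ∉ pinned.
Only one tag left: #124 ∈ shared.
(5): #139 ∉ shared.
Only one tag left: #139 ∈ pinned.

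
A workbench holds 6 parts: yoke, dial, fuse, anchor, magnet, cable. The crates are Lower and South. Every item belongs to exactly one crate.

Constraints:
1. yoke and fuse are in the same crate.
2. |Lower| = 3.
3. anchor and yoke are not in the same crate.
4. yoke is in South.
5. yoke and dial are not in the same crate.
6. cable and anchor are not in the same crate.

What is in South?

From (4): yoke ∈ South.
(1): fuse matches yoke: fuse ∉ Lower.
(1): fuse matches yoke: fuse ∈ South.
(3): anchor ∉ South.
(5): dial ∉ South.
Only one crate left: dial ∈ Lower.
Only one crate left: anchor ∈ Lower.
(6): cable ∉ Lower.
Only one crate left: cable ∈ South.
(2): only 3 candidates remain for Lower, so all are in.

South = {cable, fuse, yoke}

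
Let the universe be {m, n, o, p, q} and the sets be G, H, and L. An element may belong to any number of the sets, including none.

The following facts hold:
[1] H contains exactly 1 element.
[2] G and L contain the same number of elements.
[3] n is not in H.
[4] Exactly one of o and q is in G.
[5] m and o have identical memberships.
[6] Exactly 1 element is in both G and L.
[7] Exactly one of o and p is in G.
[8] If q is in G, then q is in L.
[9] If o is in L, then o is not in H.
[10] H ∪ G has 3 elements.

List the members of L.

From (3): n ∉ H.
Suppose m ∉ L: no assignment then satisfies all the clues, so m ∈ L.

L = {m, o, q}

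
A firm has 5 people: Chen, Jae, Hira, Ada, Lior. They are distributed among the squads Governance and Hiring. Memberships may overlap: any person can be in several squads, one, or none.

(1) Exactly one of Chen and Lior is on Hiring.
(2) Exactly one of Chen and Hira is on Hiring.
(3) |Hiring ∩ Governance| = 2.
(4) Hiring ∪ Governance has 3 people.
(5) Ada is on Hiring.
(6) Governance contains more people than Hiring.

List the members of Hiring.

From (5): Ada ∈ Hiring.
Suppose Chen ∉ Hiring: no assignment then satisfies all the clues, so Chen ∈ Hiring.

Hiring = {Ada, Chen}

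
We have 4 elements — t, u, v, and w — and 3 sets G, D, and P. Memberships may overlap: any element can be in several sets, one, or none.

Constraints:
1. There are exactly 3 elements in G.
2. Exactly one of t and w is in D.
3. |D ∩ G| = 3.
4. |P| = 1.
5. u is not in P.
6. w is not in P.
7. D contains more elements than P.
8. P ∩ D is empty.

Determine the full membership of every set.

G = {u, v, w}; D = {u, v, w}; P = {t}

From (5): u ∉ P.
From (6): w ∉ P.
Suppose t ∈ G: no assignment then satisfies all the clues, so t ∉ G.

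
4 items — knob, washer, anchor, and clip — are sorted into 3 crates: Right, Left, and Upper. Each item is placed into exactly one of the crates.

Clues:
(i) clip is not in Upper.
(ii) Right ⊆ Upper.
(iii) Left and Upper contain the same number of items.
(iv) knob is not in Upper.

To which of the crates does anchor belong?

anchor: Upper

From (i): clip ∉ Upper.
From (iv): knob ∉ Upper.
(ii) contrapositive: knob ∉ Right.
(ii) contrapositive: clip ∉ Right.
Only one crate left: knob ∈ Left.
Only one crate left: clip ∈ Left.
Suppose anchor ∈ Right: no assignment then satisfies all the clues, so anchor ∉ Right.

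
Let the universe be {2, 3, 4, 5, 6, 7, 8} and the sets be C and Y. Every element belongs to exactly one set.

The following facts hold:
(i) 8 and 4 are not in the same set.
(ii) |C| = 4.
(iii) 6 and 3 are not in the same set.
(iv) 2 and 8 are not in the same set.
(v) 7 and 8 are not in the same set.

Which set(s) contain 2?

2: C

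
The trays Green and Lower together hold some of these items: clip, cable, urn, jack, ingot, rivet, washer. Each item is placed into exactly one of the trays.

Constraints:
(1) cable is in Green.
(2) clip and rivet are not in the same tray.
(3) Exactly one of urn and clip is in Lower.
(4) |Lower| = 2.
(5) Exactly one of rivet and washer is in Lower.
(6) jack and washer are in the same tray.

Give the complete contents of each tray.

Green = {cable, clip, ingot, jack, washer}; Lower = {rivet, urn}

From (1): cable ∈ Green.
Suppose clip ∉ Green: no assignment then satisfies all the clues, so clip ∈ Green.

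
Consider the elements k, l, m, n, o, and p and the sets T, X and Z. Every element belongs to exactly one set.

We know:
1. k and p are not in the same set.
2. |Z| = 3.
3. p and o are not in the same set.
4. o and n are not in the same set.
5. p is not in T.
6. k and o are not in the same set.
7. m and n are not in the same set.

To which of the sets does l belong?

l: Z

From (5): p ∉ T.
Suppose l ∈ T: no assignment then satisfies all the clues, so l ∉ T.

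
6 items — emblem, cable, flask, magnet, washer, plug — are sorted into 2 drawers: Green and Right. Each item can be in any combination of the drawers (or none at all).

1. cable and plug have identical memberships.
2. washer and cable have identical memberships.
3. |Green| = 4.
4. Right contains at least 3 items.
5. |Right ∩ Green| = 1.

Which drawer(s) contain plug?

plug: Green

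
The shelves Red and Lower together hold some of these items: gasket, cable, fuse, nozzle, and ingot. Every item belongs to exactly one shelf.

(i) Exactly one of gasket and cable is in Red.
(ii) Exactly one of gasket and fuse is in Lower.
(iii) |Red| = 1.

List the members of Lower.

Lower = {cable, fuse, ingot, nozzle}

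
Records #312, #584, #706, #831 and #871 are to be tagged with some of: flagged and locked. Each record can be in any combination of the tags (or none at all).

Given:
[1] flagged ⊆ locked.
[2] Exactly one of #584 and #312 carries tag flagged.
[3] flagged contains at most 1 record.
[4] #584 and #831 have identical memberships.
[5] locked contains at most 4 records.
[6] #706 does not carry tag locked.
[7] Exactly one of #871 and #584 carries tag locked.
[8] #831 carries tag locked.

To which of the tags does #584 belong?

#584: locked

From (6): #706 ∉ locked.
From (8): #831 ∈ locked.
(1) contrapositive: #706 ∉ flagged.
(4): #584 matches #831: #584 ∈ locked.
(7) (exactly one): #871 ∉ locked.
(1) contrapositive: #871 ∉ flagged.
Suppose #584 ∈ flagged: no assignment then satisfies all the clues, so #584 ∉ flagged.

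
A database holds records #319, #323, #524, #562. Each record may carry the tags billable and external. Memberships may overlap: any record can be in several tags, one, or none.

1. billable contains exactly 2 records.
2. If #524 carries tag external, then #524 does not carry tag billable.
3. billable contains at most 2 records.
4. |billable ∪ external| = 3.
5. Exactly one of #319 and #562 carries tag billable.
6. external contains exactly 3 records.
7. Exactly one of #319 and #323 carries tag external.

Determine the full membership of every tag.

billable = {#323, #562}; external = {#323, #524, #562}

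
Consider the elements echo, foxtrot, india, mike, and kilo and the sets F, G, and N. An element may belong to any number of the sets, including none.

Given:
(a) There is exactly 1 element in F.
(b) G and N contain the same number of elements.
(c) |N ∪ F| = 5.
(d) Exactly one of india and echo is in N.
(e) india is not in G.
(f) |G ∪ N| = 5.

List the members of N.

N = {foxtrot, india, kilo, mike}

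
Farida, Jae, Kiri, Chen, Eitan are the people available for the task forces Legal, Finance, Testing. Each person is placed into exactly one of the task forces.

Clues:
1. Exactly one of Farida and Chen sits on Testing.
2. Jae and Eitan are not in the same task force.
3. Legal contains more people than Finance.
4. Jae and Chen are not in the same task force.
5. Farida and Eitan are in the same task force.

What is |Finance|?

1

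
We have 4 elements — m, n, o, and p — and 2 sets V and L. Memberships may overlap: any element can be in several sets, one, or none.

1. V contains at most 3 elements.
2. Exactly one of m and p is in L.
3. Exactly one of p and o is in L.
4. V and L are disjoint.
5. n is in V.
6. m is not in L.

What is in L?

From (5): n ∈ V.
From (6): m ∉ L.
(2) (exactly one): p ∈ L.
(3) (exactly one): o ∉ L.
(4) (disjoint): n ∉ L.
(4) (disjoint): p ∉ V.

L = {p}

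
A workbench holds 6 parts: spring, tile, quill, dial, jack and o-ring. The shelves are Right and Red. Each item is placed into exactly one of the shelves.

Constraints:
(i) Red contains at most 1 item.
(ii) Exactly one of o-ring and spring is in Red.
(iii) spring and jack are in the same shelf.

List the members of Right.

Right = {dial, jack, quill, spring, tile}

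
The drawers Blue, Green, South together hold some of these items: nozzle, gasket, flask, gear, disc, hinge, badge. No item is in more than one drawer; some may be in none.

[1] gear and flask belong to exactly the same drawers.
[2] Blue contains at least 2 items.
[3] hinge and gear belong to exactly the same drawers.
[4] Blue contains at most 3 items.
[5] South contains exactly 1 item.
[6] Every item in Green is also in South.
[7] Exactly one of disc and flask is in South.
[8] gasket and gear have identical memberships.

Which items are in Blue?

Blue = {badge, nozzle}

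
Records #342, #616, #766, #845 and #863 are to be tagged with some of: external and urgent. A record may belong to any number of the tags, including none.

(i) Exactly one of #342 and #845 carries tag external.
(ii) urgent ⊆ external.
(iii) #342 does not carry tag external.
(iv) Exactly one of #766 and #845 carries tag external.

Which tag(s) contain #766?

#766: none

From (iii): #342 ∉ external.
(i) (exactly one): #845 ∈ external.
(ii) contrapositive: #342 ∉ urgent.
(iv) (exactly one): #766 ∉ external.
(ii) contrapositive: #766 ∉ urgent.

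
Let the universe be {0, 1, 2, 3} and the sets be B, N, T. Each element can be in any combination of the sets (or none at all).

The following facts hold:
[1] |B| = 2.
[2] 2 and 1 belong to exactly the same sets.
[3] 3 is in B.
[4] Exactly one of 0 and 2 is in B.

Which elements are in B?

B = {0, 3}

From (3): 3 ∈ B.
Suppose 0 ∉ B: no assignment then satisfies all the clues, so 0 ∈ B.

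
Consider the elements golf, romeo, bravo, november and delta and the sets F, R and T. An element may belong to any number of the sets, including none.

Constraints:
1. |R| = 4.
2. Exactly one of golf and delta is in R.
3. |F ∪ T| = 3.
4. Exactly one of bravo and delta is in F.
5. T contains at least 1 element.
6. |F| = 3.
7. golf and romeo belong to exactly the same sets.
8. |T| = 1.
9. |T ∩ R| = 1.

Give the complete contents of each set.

F = {bravo, golf, romeo}; R = {bravo, golf, november, romeo}; T = {bravo}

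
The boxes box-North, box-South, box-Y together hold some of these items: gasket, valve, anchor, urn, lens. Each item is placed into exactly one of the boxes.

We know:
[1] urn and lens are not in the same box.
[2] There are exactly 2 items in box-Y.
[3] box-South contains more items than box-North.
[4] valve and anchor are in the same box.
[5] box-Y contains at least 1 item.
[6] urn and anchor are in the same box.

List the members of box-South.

box-South = {anchor, urn, valve}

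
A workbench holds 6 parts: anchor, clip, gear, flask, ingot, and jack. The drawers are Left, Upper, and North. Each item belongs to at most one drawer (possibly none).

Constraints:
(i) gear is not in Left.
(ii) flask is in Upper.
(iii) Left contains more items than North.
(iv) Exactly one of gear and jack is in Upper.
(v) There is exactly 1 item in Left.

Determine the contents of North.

North = {}

From (i): gear ∉ Left.
From (ii): flask ∈ Upper.
Suppose anchor ∈ North: no assignment then satisfies all the clues, so anchor ∉ North.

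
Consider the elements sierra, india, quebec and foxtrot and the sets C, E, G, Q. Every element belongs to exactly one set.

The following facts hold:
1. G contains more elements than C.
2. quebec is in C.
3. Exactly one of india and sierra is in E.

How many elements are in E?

From (2): quebec ∈ C.
Suppose sierra ∈ C: no assignment then satisfies all the clues, so sierra ∉ C.

1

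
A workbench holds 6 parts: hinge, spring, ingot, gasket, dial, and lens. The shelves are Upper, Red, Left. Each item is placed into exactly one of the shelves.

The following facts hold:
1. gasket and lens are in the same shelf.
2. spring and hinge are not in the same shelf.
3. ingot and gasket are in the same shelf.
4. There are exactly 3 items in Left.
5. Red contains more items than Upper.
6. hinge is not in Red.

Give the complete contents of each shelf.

From (6): hinge ∉ Red.
Suppose hinge ∉ Upper: no assignment then satisfies all the clues, so hinge ∈ Upper.

Upper = {hinge}; Red = {dial, spring}; Left = {gasket, ingot, lens}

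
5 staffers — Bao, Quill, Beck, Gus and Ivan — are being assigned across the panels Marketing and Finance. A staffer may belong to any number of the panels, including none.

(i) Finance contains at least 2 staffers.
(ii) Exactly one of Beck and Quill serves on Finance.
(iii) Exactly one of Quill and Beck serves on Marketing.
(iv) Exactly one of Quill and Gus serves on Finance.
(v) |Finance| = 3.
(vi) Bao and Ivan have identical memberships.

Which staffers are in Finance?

Finance = {Bao, Ivan, Quill}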